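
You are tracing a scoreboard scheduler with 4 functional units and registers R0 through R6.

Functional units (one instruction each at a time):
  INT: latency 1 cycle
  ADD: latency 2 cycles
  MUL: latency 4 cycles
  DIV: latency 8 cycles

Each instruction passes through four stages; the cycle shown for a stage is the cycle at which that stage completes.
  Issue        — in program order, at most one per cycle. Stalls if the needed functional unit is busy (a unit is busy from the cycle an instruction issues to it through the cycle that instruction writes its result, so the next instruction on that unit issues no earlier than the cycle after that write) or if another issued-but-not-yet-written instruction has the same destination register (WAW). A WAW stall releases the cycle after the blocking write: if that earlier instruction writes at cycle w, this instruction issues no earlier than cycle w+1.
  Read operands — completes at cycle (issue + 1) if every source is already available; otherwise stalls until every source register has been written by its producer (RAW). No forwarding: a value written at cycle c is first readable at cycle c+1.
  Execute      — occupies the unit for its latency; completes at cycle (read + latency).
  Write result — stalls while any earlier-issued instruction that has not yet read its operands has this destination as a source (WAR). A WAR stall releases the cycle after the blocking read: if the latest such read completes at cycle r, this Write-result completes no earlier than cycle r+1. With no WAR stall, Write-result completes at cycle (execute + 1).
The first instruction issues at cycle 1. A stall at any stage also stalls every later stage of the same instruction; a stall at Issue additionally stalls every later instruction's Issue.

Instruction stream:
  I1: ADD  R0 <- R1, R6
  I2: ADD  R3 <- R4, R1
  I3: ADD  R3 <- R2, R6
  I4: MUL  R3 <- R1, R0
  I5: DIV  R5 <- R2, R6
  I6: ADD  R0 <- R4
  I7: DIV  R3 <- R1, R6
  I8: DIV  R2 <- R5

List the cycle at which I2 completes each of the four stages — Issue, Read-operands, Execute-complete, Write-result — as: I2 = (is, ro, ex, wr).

I2 = (6, 7, 9, 10)

c1: I1 issues→ADD
c2: I1 reads
c4: I1 exec-done
c5: I1 writes R0
c6: I2 issues→ADD
c7: I2 reads
c9: I2 exec-done
c10: I2 writes R3
c11: I3 issues→ADD
c12: I3 reads
c14: I3 exec-done
c15: I3 writes R3
c16: I4 issues→MUL
c17: I4 reads, I5 issues→DIV
c18: I5 reads, I6 issues→ADD
c19: I6 reads
c21: I4 exec-done, I6 exec-done
c22: I4 writes R3, I6 writes R0
c26: I5 exec-done
c27: I5 writes R5
c28: I7 issues→DIV
c29: I7 reads
c37: I7 exec-done
c38: I7 writes R3
c39: I8 issues→DIV
c40: I8 reads
c48: I8 exec-done
c49: I8 writes R2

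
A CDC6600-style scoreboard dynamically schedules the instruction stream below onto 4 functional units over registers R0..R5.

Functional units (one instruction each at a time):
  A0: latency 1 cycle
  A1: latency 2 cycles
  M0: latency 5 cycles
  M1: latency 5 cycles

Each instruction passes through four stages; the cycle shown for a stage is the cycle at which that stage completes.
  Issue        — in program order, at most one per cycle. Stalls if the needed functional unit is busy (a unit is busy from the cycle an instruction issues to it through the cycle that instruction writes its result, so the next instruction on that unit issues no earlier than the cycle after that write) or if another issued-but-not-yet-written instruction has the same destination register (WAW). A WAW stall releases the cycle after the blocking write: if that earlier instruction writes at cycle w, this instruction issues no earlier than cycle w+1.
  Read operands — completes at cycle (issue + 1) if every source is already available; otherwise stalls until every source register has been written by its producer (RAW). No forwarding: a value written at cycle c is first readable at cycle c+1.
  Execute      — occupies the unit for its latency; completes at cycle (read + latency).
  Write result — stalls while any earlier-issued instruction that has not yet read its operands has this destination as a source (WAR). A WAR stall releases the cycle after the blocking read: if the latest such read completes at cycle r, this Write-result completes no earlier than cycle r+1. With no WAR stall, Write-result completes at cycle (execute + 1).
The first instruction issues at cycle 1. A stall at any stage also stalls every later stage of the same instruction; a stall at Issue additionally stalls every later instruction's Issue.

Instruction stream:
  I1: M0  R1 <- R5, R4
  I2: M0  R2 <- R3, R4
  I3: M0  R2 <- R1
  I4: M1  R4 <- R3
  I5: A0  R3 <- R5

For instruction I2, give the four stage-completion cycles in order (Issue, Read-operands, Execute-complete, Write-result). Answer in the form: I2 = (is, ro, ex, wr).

I2 = (9, 10, 15, 16)

[1] I1→M0
[2] I1 RO
[7] I1 EX
[8] I1 WR R1
[9] I2→M0
[10] I2 RO
[15] I2 EX
[16] I2 WR R2
[17] I3→M0
[18] I3 RO; I4→M1
[19] I4 RO; I5→A0
[20] I5 RO
[21] I5 EX
[22] I5 WR R3
[23] I3 EX
[24] I3 WR R2; I4 EX
[25] I4 WR R4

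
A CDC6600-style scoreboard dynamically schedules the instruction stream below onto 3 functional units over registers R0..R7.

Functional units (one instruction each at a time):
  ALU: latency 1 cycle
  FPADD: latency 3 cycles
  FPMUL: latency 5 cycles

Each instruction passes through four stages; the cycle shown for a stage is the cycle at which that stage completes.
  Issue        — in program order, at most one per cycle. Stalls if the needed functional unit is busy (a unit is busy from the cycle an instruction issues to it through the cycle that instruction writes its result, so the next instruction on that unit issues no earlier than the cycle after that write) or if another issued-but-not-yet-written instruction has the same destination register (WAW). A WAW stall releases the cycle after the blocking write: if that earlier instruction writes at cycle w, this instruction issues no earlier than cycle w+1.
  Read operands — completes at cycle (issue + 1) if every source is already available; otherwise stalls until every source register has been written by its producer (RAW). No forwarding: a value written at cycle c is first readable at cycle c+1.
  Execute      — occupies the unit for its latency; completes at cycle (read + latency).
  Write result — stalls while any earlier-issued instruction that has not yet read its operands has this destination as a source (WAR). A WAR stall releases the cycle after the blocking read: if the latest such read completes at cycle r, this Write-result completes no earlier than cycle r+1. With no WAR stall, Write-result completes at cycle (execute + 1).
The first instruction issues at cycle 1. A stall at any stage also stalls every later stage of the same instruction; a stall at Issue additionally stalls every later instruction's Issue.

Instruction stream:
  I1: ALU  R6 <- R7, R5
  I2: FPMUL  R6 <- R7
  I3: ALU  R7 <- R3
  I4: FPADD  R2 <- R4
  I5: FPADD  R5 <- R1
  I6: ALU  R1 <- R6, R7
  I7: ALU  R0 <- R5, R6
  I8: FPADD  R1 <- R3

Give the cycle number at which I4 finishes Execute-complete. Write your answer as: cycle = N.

I1  is:1  ro:2  ex:3  wr:4
I2  is:5  ro:6  ex:11  wr:12  — WAW R6: wait I1 write@4
I3  is:6  ro:7  ex:8  wr:9
I4  is:7  ro:8  ex:11  wr:12
I5  is:13  ro:14  ex:17  wr:18  — struct: FPADD busy until I4 writes@12
I6  is:14  ro:15  ex:16  wr:17
I7  is:18  ro:19  ex:20  wr:21  — struct: ALU busy until I6 writes@17
I8  is:19  ro:20  ex:23  wr:24

cycle = 11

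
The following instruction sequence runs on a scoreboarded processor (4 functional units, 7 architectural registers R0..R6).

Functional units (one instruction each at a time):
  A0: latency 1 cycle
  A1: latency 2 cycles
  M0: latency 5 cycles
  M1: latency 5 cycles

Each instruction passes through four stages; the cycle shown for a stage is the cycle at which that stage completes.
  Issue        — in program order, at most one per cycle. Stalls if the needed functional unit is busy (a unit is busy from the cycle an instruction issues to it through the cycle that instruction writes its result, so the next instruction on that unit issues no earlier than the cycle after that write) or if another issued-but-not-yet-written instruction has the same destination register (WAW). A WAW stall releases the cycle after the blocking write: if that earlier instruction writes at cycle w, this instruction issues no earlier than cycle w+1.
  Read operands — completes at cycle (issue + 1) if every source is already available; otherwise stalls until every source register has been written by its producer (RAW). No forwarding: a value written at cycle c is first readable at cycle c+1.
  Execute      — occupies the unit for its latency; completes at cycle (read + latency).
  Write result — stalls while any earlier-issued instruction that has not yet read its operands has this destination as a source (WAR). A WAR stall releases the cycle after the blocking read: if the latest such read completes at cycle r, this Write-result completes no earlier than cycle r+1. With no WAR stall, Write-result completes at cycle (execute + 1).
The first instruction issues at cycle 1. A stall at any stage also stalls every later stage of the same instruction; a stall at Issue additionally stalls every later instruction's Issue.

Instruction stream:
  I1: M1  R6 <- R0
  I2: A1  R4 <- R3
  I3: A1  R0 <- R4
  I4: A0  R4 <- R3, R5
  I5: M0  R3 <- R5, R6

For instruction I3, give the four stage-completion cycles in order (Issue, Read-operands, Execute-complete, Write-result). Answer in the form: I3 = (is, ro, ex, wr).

I3 = (7, 8, 10, 11)

  I1 | 1 | 2 | 7 | 8
  I2 | 2 | 3 | 5 | 6
  I3 | 7 | 8 | 10 | 11   struct: A1 busy until I2 writes@6
  I4 | 8 | 9 | 10 | 11
  I5 | 9 | 10 | 15 | 16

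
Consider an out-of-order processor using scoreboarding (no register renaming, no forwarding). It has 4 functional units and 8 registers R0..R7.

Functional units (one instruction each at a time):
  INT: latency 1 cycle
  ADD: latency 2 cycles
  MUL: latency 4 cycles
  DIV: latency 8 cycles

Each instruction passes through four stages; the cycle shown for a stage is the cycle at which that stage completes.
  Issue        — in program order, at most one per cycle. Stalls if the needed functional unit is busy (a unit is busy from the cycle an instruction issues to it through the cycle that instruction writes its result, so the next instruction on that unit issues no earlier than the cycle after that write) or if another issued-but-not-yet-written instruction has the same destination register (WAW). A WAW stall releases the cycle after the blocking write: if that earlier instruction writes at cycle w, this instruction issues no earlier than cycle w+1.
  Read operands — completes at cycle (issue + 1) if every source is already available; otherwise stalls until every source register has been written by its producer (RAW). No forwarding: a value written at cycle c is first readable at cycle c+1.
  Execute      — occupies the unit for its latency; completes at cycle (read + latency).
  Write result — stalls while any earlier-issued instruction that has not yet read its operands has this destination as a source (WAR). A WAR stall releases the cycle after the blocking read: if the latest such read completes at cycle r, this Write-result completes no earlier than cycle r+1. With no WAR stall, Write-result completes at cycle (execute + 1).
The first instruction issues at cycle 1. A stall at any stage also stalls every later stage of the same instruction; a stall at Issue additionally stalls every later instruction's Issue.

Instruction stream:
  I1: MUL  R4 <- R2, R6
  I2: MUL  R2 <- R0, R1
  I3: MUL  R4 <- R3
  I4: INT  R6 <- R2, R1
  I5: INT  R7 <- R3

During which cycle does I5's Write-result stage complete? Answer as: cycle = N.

cycle = 23

[I1] 1/2/6/7
[I2] 8/9/13/14  (struct: MUL busy until I1 writes@7)
[I3] 15/16/20/21  (struct: MUL busy until I2 writes@14)
[I4] 16/17/18/19
[I5] 20/21/22/23  (struct: INT busy until I4 writes@19)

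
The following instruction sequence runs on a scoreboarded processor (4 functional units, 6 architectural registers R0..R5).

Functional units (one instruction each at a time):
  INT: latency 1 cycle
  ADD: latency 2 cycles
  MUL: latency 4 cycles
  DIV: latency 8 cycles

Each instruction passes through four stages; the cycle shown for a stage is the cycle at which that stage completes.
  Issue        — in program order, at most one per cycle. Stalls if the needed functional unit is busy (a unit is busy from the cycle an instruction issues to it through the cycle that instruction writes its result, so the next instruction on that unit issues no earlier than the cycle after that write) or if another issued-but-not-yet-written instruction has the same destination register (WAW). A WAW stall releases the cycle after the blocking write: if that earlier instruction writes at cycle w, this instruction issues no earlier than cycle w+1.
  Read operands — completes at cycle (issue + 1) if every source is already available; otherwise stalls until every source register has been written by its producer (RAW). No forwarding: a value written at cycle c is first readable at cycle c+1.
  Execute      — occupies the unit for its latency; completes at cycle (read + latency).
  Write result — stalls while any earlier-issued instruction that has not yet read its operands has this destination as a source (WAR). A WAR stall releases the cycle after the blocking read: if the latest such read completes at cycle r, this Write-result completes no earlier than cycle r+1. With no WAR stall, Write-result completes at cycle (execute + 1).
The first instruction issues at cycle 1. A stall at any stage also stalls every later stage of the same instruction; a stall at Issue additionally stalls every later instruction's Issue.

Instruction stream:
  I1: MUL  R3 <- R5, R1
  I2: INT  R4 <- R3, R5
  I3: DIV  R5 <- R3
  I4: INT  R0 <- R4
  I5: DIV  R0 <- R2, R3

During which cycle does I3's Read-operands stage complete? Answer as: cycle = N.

cycle = 8

t=1  issue I1 (MUL)
t=2  I1 read-ops; issue I2 (INT)
t=3  issue I3 (DIV)
t=6  I1 finished on MUL
t=7  I1→R3
t=8  I2 read-ops; I3 read-ops
t=9  I2 finished on INT
t=10  I2→R4
t=11  issue I4 (INT)
t=12  I4 read-ops
t=13  I4 finished on INT
t=14  I4→R0
t=16  I3 finished on DIV
t=17  I3→R5
t=18  issue I5 (DIV)
t=19  I5 read-ops
t=27  I5 finished on DIV
t=28  I5→R0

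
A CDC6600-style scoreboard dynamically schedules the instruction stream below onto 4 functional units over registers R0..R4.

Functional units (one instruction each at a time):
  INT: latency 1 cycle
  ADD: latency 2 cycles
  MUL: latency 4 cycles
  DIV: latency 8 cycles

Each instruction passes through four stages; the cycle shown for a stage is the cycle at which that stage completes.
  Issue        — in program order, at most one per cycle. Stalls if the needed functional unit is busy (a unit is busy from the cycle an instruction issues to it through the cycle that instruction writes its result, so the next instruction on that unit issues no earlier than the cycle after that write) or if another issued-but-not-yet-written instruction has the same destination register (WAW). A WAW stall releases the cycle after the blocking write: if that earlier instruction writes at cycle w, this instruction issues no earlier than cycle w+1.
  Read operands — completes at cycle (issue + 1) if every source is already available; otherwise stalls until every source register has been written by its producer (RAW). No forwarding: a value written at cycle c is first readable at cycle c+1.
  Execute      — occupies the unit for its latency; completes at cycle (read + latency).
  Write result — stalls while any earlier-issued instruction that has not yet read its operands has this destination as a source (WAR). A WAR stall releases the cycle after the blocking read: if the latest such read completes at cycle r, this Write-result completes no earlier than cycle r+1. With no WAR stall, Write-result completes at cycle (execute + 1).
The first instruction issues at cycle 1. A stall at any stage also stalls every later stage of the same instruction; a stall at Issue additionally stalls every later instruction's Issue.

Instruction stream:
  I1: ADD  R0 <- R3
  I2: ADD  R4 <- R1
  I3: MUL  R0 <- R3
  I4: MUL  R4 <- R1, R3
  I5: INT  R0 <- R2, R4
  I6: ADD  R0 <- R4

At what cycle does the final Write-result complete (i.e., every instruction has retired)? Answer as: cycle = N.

  I1 | 1 | 2 | 4 | 5
  I2 | 6 | 7 | 9 | 10   struct: ADD busy until I1 writes@5
  I3 | 7 | 8 | 12 | 13
  I4 | 14 | 15 | 19 | 20   struct: MUL busy until I3 writes@13
  I5 | 15 | 21 | 22 | 23   RAW R4: wait I4 write@20
  I6 | 24 | 25 | 27 | 28   WAW R0: wait I5 write@23

cycle = 28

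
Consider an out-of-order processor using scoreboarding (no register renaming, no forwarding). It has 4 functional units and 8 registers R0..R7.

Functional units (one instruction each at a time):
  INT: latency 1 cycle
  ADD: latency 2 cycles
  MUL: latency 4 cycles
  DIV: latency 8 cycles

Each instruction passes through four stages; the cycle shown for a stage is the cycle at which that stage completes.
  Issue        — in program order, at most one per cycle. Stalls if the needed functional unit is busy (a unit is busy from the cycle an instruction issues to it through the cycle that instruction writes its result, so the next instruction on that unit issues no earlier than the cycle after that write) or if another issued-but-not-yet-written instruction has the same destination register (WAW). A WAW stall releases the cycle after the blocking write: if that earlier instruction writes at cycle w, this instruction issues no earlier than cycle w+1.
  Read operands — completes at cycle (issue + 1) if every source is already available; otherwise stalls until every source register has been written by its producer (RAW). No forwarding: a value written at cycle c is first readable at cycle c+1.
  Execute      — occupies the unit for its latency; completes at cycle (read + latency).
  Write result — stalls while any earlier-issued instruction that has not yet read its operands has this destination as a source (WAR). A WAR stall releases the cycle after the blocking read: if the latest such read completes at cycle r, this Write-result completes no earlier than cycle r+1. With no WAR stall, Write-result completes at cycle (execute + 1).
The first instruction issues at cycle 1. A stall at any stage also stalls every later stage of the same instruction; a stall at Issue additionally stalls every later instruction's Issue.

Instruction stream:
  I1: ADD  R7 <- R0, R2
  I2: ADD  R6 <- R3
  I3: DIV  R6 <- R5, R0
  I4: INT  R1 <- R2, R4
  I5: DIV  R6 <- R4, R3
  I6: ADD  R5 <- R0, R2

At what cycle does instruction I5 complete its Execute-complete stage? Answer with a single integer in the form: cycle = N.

I1 -> (1, 2, 4, 5)
I2 -> (6, 7, 9, 10)  // struct: ADD busy until I1 writes@5
I3 -> (11, 12, 20, 21)  // WAW R6: wait I2 write@10
I4 -> (12, 13, 14, 15)
I5 -> (22, 23, 31, 32)  // struct: DIV busy until I3 writes@21
I6 -> (23, 24, 26, 27)

cycle = 31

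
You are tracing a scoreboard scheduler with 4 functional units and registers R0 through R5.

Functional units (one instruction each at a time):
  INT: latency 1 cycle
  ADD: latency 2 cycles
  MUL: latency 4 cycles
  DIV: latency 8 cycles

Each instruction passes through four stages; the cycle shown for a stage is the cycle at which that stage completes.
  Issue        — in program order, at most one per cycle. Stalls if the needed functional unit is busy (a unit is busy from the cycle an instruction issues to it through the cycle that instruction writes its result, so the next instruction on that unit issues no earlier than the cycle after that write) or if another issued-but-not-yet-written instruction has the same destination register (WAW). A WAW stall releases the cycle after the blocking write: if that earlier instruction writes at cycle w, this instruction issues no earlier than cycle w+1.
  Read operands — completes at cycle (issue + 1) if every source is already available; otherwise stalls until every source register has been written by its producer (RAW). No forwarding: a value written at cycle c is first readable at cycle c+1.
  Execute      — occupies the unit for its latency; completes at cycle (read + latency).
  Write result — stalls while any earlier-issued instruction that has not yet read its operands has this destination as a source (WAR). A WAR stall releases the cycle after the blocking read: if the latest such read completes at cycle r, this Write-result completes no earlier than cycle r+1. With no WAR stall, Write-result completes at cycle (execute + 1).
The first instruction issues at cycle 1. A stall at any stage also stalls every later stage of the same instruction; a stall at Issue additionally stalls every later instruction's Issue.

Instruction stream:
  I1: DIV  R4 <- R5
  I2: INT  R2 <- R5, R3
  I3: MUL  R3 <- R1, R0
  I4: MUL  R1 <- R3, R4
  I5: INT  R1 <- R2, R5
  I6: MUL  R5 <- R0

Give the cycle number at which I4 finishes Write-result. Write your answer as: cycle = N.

cycle 1: I1 dispatched to DIV
cycle 2: I1 operands ready, I2 dispatched to INT
cycle 3: I2 operands ready, I3 dispatched to MUL
cycle 4: I2 complete, I3 operands ready
cycle 5: R2←I2
cycle 8: I3 complete
cycle 9: R3←I3
cycle 10: I1 complete, I4 dispatched to MUL
cycle 11: R4←I1
cycle 12: I4 operands ready
cycle 16: I4 complete
cycle 17: R1←I4
cycle 18: I5 dispatched to INT
cycle 19: I5 operands ready, I6 dispatched to MUL
cycle 20: I5 complete, I6 operands ready
cycle 21: R1←I5
cycle 24: I6 complete
cycle 25: R5←I6

cycle = 17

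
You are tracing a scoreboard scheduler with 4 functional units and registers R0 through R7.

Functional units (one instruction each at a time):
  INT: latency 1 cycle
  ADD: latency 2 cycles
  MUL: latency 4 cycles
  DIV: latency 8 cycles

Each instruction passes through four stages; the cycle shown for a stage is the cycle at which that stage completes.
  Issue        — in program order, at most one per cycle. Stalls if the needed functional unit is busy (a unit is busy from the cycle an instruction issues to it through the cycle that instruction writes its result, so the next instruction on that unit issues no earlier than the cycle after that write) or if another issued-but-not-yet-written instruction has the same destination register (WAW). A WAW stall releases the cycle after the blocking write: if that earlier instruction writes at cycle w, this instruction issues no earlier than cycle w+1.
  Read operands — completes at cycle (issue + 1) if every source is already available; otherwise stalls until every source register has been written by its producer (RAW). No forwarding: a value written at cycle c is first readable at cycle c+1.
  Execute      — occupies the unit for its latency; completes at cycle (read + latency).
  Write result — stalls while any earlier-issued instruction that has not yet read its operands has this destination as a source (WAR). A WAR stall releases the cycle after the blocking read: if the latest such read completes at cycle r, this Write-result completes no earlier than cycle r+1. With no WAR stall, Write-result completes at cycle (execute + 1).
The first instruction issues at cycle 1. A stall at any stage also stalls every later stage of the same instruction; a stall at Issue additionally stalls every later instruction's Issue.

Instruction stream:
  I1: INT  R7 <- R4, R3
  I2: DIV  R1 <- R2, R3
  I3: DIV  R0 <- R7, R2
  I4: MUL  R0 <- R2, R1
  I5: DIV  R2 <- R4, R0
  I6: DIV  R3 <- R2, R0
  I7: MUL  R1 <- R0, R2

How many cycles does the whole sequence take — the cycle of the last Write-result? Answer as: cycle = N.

[I1] 1/2/3/4
[I2] 2/3/11/12
[I3] 13/14/22/23  (struct: DIV busy until I2 writes@12)
[I4] 24/25/29/30  (WAW R0: wait I3 write@23)
[I5] 25/31/39/40  (RAW R0: wait I4 write@30)
[I6] 41/42/50/51  (struct: DIV busy until I5 writes@40)
[I7] 42/43/47/48

cycle = 51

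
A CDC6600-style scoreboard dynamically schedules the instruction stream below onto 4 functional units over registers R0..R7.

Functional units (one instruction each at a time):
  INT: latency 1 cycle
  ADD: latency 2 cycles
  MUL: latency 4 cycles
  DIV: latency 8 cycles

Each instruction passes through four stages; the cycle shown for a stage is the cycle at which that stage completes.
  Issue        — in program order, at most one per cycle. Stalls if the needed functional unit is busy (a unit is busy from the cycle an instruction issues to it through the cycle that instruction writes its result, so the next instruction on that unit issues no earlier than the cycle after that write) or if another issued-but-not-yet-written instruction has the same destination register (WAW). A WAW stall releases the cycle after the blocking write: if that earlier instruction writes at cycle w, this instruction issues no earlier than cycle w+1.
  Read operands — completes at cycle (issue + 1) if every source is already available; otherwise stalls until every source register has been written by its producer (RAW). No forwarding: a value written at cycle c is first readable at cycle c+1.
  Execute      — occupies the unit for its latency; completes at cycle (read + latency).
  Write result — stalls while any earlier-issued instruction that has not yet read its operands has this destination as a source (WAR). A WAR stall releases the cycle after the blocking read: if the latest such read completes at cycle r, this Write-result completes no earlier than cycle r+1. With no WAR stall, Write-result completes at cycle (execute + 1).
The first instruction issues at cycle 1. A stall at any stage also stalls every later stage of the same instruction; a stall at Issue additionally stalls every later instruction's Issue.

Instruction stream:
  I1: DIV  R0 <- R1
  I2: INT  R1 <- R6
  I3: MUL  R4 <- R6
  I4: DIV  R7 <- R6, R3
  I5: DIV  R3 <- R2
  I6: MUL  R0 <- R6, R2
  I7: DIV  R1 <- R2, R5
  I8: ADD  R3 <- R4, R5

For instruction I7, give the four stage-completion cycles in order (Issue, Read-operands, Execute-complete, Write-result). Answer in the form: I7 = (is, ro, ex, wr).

I7 = (34, 35, 43, 44)

I1 -> (1, 2, 10, 11)
I2 -> (2, 3, 4, 5)
I3 -> (3, 4, 8, 9)
I4 -> (12, 13, 21, 22)  // struct: DIV busy until I1 writes@11
I5 -> (23, 24, 32, 33)  // struct: DIV busy until I4 writes@22
I6 -> (24, 25, 29, 30)
I7 -> (34, 35, 43, 44)  // struct: DIV busy until I5 writes@33
I8 -> (35, 36, 38, 39)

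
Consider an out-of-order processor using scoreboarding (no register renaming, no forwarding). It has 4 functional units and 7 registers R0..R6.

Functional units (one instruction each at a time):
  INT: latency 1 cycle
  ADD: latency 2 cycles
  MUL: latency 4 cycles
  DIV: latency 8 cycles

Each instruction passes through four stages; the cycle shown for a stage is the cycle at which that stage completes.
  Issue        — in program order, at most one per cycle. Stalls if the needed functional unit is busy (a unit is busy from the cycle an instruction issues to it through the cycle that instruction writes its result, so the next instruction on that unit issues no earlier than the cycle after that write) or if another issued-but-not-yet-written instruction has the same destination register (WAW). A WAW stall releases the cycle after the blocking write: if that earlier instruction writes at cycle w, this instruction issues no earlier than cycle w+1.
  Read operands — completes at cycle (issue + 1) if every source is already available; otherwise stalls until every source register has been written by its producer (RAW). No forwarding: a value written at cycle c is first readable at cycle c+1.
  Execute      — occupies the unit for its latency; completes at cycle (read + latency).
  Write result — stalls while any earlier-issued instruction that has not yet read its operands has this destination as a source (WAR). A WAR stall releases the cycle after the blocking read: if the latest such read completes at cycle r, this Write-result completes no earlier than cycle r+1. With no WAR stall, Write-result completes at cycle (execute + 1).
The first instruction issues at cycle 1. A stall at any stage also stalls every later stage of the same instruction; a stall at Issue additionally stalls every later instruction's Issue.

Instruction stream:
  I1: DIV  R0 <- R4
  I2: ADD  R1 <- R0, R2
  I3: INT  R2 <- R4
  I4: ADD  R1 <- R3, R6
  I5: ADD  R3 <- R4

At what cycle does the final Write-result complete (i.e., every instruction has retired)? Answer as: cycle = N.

[1] issue I1 (DIV)
[2] I1 read-ops | issue I2 (ADD)
[3] issue I3 (INT)
[4] I3 read-ops
[5] I3 finished on INT
[10] I1 finished on DIV
[11] I1→R0
[12] I2 read-ops
[13] I3→R2
[14] I2 finished on ADD
[15] I2→R1
[16] issue I4 (ADD)
[17] I4 read-ops
[19] I4 finished on ADD
[20] I4→R1
[21] issue I5 (ADD)
[22] I5 read-ops
[24] I5 finished on ADD
[25] I5→R3

cycle = 25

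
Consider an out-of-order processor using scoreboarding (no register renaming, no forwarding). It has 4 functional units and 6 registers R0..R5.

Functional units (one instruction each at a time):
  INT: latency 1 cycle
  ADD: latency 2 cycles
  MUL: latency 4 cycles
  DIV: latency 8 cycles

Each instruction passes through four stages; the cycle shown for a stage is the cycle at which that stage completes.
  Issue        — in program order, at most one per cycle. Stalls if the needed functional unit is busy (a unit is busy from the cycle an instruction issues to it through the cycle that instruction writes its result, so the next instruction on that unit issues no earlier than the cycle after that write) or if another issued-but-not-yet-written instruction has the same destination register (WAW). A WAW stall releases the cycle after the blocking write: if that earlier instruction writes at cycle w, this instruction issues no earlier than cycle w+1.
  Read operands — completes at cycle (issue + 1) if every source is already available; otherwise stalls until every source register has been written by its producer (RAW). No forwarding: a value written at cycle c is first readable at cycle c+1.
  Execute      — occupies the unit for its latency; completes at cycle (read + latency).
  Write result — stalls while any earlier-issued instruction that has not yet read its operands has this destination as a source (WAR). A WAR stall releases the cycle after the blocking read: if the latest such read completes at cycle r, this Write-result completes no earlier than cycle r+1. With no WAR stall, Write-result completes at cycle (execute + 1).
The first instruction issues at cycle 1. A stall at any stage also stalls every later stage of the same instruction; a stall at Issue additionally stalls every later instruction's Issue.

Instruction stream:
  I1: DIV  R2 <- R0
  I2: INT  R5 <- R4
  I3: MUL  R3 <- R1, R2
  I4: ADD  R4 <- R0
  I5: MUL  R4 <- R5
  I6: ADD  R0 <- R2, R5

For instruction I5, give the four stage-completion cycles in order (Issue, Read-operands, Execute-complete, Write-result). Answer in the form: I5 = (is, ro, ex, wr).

I5 = (18, 19, 23, 24)

I1  is:1  ro:2  ex:10  wr:11
I2  is:2  ro:3  ex:4  wr:5
I3  is:3  ro:12  ex:16  wr:17  — RAW R2: wait I1 write@11
I4  is:4  ro:5  ex:7  wr:8
I5  is:18  ro:19  ex:23  wr:24  — struct: MUL busy until I3 writes@17
I6  is:19  ro:20  ex:22  wr:23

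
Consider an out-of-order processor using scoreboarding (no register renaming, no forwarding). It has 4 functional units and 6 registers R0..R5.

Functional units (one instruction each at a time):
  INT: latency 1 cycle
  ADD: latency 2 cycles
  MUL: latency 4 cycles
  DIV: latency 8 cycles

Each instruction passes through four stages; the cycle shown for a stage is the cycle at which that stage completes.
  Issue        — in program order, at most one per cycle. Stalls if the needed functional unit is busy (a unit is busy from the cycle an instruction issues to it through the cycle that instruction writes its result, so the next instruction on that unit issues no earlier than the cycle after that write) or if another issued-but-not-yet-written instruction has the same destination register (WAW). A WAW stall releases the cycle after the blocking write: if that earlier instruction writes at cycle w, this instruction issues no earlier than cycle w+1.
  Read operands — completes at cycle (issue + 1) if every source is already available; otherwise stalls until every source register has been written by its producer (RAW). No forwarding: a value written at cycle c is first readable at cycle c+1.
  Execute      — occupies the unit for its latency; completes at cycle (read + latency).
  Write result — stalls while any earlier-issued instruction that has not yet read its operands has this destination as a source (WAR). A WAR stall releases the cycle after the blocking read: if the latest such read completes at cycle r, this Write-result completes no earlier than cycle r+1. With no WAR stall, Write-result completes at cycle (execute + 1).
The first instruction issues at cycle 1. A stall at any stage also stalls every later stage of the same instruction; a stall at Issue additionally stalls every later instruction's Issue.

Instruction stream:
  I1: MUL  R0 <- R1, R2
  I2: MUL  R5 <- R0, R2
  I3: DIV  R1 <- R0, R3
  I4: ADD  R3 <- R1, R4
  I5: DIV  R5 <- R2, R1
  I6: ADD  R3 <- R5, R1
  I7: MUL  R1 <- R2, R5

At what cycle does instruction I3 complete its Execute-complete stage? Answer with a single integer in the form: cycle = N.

cycle = 18

[1] I1 dispatched to MUL
[2] I1 operands ready
[6] I1 complete
[7] R0←I1
[8] I2 dispatched to MUL
[9] I2 operands ready; I3 dispatched to DIV
[10] I3 operands ready; I4 dispatched to ADD
[13] I2 complete
[14] R5←I2
[18] I3 complete
[19] R1←I3
[20] I4 operands ready; I5 dispatched to DIV
[21] I5 operands ready
[22] I4 complete
[23] R3←I4
[24] I6 dispatched to ADD
[25] I7 dispatched to MUL
[29] I5 complete
[30] R5←I5
[31] I6 operands ready; I7 operands ready
[33] I6 complete
[34] R3←I6
[35] I7 complete
[36] R1←I7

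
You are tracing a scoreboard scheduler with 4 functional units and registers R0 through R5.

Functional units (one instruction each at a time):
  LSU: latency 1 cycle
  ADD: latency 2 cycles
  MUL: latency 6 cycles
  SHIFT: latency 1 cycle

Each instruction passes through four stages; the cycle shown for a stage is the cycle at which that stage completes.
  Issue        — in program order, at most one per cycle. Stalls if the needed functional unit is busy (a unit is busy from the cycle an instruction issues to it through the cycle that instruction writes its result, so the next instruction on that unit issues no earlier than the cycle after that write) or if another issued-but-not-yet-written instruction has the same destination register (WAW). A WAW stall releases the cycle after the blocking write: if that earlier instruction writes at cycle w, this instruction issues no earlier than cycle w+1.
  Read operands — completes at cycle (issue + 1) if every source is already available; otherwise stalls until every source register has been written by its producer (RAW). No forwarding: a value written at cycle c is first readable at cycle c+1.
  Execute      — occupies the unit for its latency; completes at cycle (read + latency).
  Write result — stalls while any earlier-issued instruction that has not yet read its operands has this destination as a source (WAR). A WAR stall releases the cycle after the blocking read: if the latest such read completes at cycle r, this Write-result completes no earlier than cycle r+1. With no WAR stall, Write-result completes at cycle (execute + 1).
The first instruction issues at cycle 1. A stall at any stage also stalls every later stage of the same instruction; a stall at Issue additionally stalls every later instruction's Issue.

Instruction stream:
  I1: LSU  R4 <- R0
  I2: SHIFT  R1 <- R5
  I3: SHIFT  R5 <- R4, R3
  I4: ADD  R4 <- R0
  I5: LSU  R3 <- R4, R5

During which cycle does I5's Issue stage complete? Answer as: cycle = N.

cycle = 8

[1] issue I1 (LSU)
[2] I1 read-ops, issue I2 (SHIFT)
[3] I1 finished on LSU, I2 read-ops
[4] I1→R4, I2 finished on SHIFT
[5] I2→R1
[6] issue I3 (SHIFT)
[7] I3 read-ops, issue I4 (ADD)
[8] I3 finished on SHIFT, I4 read-ops, issue I5 (LSU)
[9] I3→R5
[10] I4 finished on ADD
[11] I4→R4
[12] I5 read-ops
[13] I5 finished on LSU
[14] I5→R3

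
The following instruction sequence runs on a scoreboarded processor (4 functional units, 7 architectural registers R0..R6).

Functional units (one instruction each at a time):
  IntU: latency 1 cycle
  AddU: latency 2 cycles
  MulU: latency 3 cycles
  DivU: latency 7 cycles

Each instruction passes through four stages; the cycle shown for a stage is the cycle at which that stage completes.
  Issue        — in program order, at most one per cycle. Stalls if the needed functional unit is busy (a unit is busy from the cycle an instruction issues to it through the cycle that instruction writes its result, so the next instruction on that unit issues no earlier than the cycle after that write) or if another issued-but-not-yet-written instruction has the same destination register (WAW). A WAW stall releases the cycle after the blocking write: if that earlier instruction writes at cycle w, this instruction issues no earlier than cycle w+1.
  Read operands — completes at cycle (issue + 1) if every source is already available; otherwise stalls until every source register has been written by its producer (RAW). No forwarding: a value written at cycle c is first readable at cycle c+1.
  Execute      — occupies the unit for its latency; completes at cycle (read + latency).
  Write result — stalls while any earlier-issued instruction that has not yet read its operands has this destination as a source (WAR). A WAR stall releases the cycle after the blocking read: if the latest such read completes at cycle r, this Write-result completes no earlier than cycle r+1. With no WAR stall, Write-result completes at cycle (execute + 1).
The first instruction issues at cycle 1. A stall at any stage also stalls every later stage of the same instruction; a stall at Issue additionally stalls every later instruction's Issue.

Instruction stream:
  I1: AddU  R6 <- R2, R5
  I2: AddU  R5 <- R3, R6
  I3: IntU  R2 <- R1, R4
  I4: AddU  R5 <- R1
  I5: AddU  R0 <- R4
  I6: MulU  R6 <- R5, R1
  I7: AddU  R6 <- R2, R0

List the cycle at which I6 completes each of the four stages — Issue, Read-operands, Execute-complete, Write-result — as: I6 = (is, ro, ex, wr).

t=1  issue I1 (AddU)
t=2  I1 read-ops
t=4  I1 finished on AddU
t=5  I1→R6
t=6  issue I2 (AddU)
t=7  I2 read-ops · issue I3 (IntU)
t=8  I3 read-ops
t=9  I2 finished on AddU · I3 finished on IntU
t=10  I2→R5 · I3→R2
t=11  issue I4 (AddU)
t=12  I4 read-ops
t=14  I4 finished on AddU
t=15  I4→R5
t=16  issue I5 (AddU)
t=17  I5 read-ops · issue I6 (MulU)
t=18  I6 read-ops
t=19  I5 finished on AddU
t=20  I5→R0
t=21  I6 finished on MulU
t=22  I6→R6
t=23  issue I7 (AddU)
t=24  I7 read-ops
t=26  I7 finished on AddU
t=27  I7→R6

I6 = (17, 18, 21, 22)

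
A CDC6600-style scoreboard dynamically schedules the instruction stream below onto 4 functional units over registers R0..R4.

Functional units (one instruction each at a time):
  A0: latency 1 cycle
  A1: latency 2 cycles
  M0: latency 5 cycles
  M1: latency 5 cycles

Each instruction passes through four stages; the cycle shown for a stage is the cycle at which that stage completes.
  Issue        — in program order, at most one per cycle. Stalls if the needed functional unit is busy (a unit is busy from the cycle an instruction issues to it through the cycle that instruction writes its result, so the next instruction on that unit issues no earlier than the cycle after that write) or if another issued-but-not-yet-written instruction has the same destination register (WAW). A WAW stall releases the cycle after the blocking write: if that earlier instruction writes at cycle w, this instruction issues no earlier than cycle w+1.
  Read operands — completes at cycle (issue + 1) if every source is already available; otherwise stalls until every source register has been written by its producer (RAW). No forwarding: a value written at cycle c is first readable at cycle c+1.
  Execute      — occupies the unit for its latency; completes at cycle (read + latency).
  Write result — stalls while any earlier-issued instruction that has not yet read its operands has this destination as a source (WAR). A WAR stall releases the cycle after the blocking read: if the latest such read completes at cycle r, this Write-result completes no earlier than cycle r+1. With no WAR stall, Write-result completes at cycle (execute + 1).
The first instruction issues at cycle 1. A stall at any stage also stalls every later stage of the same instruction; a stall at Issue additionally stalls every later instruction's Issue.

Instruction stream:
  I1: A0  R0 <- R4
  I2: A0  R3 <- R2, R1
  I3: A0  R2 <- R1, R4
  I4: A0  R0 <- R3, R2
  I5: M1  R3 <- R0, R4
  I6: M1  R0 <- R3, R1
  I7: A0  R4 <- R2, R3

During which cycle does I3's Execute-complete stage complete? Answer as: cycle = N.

1) issue 1, read 2, done 3, write 4
2) issue 5, read 6, done 7, write 8  <struct: A0 busy until I1 writes@4>
3) issue 9, read 10, done 11, write 12  <struct: A0 busy until I2 writes@8>
4) issue 13, read 14, done 15, write 16  <struct: A0 busy until I3 writes@12>
5) issue 14, read 17, done 22, write 23  <RAW R0: wait I4 write@16>
6) issue 24, read 25, done 30, write 31  <struct: M1 busy until I5 writes@23>
7) issue 25, read 26, done 27, write 28

cycle = 11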